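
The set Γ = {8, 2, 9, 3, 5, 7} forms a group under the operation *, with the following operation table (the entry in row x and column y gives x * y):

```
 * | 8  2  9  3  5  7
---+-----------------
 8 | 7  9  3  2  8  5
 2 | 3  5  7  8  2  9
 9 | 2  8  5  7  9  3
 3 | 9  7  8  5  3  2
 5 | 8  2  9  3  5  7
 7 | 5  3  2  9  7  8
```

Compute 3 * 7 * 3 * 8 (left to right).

3 * 7 = 2
2 * 3 = 8
8 * 8 = 7

7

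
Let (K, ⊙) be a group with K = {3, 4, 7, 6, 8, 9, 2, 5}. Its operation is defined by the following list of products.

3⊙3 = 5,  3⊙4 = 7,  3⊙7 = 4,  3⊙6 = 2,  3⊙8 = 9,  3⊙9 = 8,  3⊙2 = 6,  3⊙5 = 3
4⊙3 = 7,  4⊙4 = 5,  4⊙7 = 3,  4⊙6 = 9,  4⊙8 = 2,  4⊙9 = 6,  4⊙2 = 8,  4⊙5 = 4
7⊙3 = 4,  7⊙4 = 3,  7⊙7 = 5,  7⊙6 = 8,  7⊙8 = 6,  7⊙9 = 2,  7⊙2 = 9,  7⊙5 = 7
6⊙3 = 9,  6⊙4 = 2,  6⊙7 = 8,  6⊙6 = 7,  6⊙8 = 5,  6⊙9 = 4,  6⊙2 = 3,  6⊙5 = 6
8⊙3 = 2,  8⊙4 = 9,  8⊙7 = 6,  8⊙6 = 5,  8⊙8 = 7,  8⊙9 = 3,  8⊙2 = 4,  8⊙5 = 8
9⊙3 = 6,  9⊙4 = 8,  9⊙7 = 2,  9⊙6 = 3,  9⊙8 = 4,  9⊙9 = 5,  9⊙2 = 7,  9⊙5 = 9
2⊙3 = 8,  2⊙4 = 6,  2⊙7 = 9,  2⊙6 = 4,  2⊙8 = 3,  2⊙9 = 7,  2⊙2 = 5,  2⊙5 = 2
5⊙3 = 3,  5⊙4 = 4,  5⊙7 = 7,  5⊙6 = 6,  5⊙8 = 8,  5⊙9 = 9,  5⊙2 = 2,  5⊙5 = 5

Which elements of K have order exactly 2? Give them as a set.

Identity is 5. Compute the order of each non-identity element by repeated multiplication:
  3: 3 → 5  (order 2)
  4: 4 → 5  (order 2)
  7: 7 → 5  (order 2)
  6: 6 → 7 → 8 → 5  (order 4)
  8: 8 → 7 → 6 → 5  (order 4)
  9: 9 → 5  (order 2)
  2: 2 → 5  (order 2)
Elements of order 2: {2, 3, 4, 7, 9}.
(Structurally, K here is isomorphic to the dihedral group D_4.)

{2, 3, 4, 7, 9}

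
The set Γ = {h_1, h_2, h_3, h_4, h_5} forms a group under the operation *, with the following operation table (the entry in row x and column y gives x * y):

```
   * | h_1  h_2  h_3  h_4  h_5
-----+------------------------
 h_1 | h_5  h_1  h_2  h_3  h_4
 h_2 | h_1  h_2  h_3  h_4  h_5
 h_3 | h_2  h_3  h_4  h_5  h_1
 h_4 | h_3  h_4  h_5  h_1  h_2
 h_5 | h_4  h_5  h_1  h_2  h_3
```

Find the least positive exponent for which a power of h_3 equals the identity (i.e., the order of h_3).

5

The identity element is h_2 (its row matches the header).
h_3^1 = h_3
h_3^2 = h_3 * h_3 = h_4
h_3^3 = h_4 * h_3 = h_5
h_3^4 = h_5 * h_3 = h_1
h_3^5 = h_1 * h_3 = h_2
The first power of h_3 equal to the identity is h_3^5, so ord(h_3) = 5.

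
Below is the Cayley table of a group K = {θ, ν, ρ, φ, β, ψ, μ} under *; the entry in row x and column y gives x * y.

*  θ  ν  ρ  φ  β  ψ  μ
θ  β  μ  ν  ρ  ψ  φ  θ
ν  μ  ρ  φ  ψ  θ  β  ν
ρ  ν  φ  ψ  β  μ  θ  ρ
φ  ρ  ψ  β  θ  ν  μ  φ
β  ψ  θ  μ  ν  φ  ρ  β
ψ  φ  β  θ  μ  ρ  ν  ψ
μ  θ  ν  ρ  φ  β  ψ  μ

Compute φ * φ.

θ

Read row φ, column φ: φ * φ = θ.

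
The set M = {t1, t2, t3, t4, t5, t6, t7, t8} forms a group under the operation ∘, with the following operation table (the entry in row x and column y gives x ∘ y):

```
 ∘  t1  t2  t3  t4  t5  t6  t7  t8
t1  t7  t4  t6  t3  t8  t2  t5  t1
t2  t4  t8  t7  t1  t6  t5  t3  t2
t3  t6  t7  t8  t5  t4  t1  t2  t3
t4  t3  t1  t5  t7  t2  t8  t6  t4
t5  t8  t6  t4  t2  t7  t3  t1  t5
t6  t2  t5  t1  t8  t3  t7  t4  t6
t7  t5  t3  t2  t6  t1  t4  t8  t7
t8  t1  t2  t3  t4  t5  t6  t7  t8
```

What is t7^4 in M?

t7^1 = t7
t7^2 = t7 ∘ t7 = t8
t7^3 = t8 ∘ t7 = t7
t7^4 = t7 ∘ t7 = t8
(Structurally, M here is isomorphic to Z_2 x Z_4.)

t8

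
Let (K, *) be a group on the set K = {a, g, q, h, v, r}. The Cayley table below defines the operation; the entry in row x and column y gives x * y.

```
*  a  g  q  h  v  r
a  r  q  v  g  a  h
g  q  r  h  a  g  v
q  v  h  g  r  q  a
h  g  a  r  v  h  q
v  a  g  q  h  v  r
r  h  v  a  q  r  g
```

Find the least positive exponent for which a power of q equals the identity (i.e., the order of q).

The identity element is v (its row matches the header).
q^1 = q
q^2 = q * q = g
q^3 = g * q = h
q^4 = h * q = r
q^5 = r * q = a
q^6 = a * q = v
The first power of q equal to the identity is q^6, so ord(q) = 6.

6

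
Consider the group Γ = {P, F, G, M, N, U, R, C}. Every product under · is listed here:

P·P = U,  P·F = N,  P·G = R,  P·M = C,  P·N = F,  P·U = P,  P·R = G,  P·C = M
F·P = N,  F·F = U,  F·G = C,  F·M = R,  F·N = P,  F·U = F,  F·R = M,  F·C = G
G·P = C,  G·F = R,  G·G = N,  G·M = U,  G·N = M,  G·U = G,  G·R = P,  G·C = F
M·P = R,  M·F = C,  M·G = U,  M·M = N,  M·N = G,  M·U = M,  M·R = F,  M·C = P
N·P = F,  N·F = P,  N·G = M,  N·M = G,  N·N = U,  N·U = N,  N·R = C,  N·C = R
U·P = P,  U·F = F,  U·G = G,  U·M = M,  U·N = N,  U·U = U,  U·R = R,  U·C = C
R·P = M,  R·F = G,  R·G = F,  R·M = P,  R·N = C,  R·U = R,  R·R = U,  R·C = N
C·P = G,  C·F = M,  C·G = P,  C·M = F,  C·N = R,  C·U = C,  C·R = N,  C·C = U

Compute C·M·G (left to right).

C·M = F
F·G = C

C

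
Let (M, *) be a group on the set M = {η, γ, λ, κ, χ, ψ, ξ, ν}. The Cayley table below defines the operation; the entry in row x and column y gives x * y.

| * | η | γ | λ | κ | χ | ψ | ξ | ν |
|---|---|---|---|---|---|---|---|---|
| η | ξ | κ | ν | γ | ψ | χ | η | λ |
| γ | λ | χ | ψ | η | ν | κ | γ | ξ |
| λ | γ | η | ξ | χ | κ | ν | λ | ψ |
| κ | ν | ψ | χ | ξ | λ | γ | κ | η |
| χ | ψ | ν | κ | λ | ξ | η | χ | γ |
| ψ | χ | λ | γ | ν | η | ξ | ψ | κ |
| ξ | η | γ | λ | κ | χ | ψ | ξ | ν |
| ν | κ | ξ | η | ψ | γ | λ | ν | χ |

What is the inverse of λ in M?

First locate the identity: row ξ matches the header, so ξ is the identity.
Scan row λ for ξ: λ * λ = ξ. Hence λ^(-1) = λ.

λ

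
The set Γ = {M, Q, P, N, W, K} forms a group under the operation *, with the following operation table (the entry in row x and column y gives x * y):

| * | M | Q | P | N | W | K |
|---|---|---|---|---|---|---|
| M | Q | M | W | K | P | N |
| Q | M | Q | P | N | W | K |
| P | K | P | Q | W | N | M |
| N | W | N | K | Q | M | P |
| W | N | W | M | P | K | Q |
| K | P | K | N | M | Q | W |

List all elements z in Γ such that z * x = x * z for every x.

{Q}

An element z is central iff its row equals its column in the table.
For P: P * K = M ≠ N = K * P, so P ∉ Z.
Checking each element this way leaves Z(Γ) = {Q}.
(Structurally, Γ here is isomorphic to the symmetric group S_3.)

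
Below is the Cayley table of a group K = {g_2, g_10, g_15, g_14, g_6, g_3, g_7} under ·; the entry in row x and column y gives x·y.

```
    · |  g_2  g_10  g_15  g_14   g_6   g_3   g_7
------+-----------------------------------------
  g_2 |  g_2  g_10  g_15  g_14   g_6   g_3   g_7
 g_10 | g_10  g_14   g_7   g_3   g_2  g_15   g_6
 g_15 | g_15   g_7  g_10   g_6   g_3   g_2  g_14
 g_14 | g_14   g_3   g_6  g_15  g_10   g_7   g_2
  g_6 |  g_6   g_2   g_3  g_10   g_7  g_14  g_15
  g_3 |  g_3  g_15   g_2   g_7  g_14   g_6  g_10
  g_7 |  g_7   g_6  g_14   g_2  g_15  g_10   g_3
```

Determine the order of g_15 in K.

7

The identity element is g_2 (its row matches the header).
g_15^1 = g_15
g_15^2 = g_15·g_15 = g_10
g_15^3 = g_10·g_15 = g_7
g_15^4 = g_7·g_15 = g_14
g_15^5 = g_14·g_15 = g_6
g_15^6 = g_6·g_15 = g_3
g_15^7 = g_3·g_15 = g_2
The first power of g_15 equal to the identity is g_15^7, so ord(g_15) = 7.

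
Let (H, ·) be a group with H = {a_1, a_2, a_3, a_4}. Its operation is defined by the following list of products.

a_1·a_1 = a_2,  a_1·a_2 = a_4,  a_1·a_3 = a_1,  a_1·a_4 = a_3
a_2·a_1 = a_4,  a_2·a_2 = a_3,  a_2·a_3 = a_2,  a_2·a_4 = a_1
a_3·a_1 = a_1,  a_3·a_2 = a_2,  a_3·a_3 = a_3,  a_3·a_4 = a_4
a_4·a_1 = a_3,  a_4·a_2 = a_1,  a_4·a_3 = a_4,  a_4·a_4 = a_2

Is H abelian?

Yes

Check whether the table is symmetric across its main diagonal.
Every entry (row x, col y) equals the entry (row y, col x), so H is abelian.
(In fact H ≅ the cyclic group Z_4.)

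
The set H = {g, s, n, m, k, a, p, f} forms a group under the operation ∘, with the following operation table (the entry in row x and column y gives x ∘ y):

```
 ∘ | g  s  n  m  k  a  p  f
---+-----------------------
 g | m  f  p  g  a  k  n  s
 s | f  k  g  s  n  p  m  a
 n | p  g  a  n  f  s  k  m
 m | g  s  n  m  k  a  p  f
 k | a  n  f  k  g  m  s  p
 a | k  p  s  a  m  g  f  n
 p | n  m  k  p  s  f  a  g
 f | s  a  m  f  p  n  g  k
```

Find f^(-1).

First locate the identity: row m matches the header, so m is the identity.
Scan row f for m: f ∘ n = m. Hence f^(-1) = n.

n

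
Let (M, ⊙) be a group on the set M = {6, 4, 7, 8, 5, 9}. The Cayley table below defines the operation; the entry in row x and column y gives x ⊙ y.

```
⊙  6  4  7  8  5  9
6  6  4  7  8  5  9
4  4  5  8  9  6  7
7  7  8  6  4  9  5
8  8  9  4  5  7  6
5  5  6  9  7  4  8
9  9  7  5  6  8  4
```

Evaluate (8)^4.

4

8^1 = 8
8^2 = 8 ⊙ 8 = 5
8^3 = 5 ⊙ 8 = 7
8^4 = 7 ⊙ 8 = 4
(Structurally, M here is isomorphic to the cyclic group Z_6.)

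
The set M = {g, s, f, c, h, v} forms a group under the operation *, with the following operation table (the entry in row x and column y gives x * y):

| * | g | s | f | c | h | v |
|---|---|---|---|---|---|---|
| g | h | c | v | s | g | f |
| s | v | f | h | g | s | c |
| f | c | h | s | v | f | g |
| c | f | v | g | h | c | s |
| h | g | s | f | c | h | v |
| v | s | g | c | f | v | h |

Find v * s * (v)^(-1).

f

The identity is h. In row v, the entry h sits in column v, so v^(-1) = v.
v * s = g
g * v = f
(Structurally, M here is isomorphic to the symmetric group S_3.)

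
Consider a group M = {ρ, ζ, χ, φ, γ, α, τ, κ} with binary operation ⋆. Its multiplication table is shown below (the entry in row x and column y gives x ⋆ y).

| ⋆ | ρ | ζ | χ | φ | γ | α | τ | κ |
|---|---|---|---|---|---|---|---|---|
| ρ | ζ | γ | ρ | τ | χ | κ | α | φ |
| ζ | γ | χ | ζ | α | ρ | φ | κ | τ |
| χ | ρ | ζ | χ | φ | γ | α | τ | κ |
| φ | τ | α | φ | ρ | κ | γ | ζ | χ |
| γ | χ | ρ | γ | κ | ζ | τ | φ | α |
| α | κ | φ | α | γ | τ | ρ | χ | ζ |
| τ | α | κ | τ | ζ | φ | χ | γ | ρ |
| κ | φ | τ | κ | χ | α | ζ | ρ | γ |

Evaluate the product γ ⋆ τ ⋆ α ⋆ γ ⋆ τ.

γ ⋆ τ = φ
φ ⋆ α = γ
γ ⋆ γ = ζ
ζ ⋆ τ = κ

κ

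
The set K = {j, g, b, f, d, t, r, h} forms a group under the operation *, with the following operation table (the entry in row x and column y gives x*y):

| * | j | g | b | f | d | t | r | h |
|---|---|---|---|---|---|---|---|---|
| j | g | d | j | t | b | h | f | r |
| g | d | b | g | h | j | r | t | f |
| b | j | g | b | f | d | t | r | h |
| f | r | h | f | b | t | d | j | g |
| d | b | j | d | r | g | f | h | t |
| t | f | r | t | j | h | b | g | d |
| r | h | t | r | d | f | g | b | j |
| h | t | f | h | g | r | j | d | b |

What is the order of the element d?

4

The identity element is b (its row matches the header).
d^1 = d
d^2 = d*d = g
d^3 = g*d = j
d^4 = j*d = b
The first power of d equal to the identity is d^4, so ord(d) = 4.
(Structurally, K here is isomorphic to the dihedral group D_4.)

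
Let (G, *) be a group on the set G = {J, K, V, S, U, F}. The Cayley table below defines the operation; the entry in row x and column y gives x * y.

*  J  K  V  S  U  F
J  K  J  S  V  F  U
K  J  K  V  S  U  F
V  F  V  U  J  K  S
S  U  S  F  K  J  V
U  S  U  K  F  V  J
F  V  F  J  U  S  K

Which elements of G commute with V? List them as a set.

Compare row V with column V entry by entry.
U * V = K = V * U, so U commutes with V.
F * V = J but V * F = S, so F does not.
Collecting the elements that commute with V: C(V) = {K, U, V}.

{K, U, V}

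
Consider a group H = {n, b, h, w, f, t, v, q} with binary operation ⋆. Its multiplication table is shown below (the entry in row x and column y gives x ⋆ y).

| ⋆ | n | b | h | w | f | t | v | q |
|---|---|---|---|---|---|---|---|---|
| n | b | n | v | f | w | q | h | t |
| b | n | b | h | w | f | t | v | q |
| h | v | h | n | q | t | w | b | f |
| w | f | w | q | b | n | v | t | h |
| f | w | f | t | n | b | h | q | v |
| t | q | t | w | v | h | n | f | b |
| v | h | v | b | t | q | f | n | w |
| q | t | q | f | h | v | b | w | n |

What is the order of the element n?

2

The identity element is b (its row matches the header).
n^1 = n
n^2 = n ⋆ n = b
The first power of n equal to the identity is n^2, so ord(n) = 2.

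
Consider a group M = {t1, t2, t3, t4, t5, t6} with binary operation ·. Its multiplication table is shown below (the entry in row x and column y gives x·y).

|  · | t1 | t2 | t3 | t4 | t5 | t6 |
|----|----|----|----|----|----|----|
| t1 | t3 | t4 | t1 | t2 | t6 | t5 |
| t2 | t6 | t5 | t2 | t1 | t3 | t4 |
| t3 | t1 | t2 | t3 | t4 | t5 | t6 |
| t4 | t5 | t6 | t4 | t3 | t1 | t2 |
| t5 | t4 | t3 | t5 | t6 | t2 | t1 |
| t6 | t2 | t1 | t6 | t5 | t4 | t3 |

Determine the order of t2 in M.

The identity element is t3 (its row matches the header).
t2^1 = t2
t2^2 = t2·t2 = t5
t2^3 = t5·t2 = t3
The first power of t2 equal to the identity is t2^3, so ord(t2) = 3.

3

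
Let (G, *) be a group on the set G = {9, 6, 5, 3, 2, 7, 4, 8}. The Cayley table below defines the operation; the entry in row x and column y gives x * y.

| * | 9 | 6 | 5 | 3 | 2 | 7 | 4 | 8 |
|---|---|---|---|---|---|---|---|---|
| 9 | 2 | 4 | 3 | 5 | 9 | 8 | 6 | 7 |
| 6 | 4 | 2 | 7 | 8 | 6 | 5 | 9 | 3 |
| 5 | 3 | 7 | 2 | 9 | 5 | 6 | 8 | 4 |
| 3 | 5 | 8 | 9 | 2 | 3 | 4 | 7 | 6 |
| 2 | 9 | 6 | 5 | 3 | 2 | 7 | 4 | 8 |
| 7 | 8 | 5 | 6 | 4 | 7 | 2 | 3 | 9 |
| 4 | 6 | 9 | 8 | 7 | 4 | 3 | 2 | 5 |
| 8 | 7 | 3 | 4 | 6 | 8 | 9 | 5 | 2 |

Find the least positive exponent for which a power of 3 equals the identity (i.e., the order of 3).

The identity element is 2 (its row matches the header).
3^1 = 3
3^2 = 3 * 3 = 2
The first power of 3 equal to the identity is 3^2, so ord(3) = 2.

2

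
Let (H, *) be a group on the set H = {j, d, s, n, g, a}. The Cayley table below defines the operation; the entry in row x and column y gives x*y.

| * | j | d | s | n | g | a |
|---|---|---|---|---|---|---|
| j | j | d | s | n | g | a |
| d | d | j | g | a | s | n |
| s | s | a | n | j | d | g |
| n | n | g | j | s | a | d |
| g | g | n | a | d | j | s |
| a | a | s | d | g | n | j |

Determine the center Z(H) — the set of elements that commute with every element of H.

{j}

An element z is central iff its row equals its column in the table.
For a: a*s = d ≠ g = s*a, so a ∉ Z.
Checking each element this way leaves Z(H) = {j}.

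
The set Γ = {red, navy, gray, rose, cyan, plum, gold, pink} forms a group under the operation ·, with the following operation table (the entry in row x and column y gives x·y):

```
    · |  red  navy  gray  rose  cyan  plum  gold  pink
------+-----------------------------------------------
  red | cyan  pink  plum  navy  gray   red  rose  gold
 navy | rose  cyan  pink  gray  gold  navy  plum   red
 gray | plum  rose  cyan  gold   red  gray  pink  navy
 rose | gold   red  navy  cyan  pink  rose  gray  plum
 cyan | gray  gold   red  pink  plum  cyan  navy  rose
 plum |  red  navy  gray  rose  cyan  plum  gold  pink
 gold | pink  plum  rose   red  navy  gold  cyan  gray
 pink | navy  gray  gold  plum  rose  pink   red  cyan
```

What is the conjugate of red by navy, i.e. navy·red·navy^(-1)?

The identity is plum. In row navy, the entry plum sits in column gold, so navy^(-1) = gold.
navy·red = rose
rose·gold = gray

gray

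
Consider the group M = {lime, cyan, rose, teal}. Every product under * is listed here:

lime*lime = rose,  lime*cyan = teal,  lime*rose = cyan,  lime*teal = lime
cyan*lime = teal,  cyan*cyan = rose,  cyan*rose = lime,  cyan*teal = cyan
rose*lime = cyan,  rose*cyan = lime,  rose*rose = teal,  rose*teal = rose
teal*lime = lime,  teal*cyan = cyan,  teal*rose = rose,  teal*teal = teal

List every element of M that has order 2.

{rose}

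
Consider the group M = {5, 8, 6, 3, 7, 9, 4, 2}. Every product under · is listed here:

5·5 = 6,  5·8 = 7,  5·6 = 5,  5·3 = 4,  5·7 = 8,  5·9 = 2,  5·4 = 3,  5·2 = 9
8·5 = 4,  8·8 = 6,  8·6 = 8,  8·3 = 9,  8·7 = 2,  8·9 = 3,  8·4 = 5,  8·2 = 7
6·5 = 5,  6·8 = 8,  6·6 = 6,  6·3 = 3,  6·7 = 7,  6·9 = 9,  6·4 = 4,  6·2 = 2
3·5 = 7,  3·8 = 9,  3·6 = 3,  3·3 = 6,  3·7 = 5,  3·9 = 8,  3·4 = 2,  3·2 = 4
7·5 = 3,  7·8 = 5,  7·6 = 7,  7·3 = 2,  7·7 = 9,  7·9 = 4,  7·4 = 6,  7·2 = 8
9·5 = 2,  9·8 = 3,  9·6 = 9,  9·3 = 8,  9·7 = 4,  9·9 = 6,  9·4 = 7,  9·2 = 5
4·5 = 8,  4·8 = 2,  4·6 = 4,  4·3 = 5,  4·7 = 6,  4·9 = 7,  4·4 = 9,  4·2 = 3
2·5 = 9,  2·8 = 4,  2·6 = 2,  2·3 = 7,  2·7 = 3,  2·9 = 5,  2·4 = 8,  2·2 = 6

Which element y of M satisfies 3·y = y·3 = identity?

3

First locate the identity: row 6 matches the header, so 6 is the identity.
Scan row 3 for 6: 3·3 = 6. Hence 3^(-1) = 3.
(Structurally, M here is isomorphic to the dihedral group D_4.)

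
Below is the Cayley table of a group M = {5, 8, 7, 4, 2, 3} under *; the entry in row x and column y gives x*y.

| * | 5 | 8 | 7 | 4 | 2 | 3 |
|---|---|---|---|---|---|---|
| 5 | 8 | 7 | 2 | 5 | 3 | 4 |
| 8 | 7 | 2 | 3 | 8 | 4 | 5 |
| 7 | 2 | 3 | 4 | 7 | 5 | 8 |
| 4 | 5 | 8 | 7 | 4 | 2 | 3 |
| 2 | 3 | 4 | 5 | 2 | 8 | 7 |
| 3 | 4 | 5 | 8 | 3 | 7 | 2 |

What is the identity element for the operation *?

The identity e satisfies e*x = x for all x, so its row in the table reproduces the column headers.
Row 4 reads: 5, 8, 7, 4, 2, 3 — exactly the header order. So 4 is the identity.

4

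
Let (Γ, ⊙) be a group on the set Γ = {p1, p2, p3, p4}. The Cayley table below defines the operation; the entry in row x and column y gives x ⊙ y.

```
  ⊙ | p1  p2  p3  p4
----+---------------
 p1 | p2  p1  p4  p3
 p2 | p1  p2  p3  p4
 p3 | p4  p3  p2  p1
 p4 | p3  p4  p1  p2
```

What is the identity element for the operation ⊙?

The identity e satisfies e ⊙ x = x for all x, so its row in the table reproduces the column headers.
Row p2 reads: p1, p2, p3, p4 — exactly the header order. So p2 is the identity.

p2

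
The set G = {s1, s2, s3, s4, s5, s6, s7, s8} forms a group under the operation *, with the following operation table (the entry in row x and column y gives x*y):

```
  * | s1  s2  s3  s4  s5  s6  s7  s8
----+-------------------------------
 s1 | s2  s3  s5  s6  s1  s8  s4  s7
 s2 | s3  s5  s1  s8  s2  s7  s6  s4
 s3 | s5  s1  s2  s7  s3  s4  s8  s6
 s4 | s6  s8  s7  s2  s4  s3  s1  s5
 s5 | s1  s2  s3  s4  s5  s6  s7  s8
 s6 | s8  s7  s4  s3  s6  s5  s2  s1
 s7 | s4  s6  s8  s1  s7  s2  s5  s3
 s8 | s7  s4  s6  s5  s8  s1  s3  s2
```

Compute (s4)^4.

s4^1 = s4
s4^2 = s4*s4 = s2
s4^3 = s2*s4 = s8
s4^4 = s8*s4 = s5
(Structurally, G here is isomorphic to Z_2 x Z_4.)

s5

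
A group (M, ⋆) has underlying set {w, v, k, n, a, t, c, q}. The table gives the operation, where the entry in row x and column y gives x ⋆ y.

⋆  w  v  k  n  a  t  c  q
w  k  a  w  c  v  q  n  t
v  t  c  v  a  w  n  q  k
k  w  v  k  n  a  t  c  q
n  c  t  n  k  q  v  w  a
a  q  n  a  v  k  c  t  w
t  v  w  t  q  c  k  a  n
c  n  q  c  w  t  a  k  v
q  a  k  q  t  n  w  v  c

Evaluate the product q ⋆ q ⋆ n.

q ⋆ q = c
c ⋆ n = w
(Structurally, M here is isomorphic to the dihedral group D_4.)

w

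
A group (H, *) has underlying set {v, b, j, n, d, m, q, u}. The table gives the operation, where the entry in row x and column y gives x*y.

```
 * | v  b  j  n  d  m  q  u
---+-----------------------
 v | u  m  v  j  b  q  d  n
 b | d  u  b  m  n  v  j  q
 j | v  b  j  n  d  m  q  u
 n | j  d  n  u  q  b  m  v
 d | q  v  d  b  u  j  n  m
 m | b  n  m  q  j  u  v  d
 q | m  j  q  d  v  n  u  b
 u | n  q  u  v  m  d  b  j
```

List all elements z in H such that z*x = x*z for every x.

An element z is central iff its row equals its column in the table.
For b: b*n = m ≠ d = n*b, so b ∉ Z.
Checking each element this way leaves Z(H) = {j, u}.
(Structurally, H here is isomorphic to the quaternion group Q_8.)

{j, u}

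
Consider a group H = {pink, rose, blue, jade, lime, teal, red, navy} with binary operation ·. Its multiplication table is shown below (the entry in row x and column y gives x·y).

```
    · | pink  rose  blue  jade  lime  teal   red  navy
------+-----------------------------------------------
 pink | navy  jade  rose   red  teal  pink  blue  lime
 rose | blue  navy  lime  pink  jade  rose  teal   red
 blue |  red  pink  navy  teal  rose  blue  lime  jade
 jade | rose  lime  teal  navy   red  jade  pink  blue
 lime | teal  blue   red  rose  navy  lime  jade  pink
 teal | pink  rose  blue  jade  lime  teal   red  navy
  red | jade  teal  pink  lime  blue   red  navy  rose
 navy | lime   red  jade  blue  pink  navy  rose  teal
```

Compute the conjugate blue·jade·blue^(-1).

The identity is teal. In row blue, the entry teal sits in column jade, so blue^(-1) = jade.
blue·jade = teal
teal·jade = jade
(Structurally, H here is isomorphic to the quaternion group Q_8.)

jade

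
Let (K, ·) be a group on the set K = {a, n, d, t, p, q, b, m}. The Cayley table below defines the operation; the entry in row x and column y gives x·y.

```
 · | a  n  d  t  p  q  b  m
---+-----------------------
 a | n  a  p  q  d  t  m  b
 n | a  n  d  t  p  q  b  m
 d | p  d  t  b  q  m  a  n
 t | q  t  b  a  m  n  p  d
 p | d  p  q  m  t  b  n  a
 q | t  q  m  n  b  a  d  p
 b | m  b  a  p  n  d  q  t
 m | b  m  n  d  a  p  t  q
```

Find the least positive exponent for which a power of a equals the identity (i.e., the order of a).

The identity element is n (its row matches the header).
a^1 = a
a^2 = a·a = n
The first power of a equal to the identity is a^2, so ord(a) = 2.

2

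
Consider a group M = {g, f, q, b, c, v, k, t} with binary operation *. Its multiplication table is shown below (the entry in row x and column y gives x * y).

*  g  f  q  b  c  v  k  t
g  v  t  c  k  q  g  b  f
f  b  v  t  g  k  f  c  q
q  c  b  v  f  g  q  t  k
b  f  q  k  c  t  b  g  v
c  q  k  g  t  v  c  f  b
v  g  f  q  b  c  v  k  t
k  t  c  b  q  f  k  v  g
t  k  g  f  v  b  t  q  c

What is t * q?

Read row t, column q: t * q = f.
(Structurally, M here is isomorphic to the dihedral group D_4.)

f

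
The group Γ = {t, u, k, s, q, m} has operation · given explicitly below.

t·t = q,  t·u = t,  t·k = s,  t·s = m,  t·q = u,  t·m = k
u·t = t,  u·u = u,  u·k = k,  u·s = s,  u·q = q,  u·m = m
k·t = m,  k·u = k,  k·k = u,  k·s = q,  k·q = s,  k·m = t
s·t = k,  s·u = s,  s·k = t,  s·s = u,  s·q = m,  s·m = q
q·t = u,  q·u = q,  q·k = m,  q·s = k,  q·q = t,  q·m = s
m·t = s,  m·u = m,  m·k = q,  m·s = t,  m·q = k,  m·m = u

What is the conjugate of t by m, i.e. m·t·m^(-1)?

q

The identity is u. In row m, the entry u sits in column m, so m^(-1) = m.
m·t = s
s·m = q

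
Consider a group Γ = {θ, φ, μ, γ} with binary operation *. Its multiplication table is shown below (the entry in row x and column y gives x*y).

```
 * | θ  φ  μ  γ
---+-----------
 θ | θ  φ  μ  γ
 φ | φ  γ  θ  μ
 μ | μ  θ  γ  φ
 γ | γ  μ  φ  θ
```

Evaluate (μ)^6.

γ

μ^1 = μ
μ^2 = μ*μ = γ
μ^3 = γ*μ = φ
μ^4 = φ*μ = θ
μ^5 = θ*μ = μ
μ^6 = μ*μ = γ
(Structurally, Γ here is isomorphic to the cyclic group Z_4.)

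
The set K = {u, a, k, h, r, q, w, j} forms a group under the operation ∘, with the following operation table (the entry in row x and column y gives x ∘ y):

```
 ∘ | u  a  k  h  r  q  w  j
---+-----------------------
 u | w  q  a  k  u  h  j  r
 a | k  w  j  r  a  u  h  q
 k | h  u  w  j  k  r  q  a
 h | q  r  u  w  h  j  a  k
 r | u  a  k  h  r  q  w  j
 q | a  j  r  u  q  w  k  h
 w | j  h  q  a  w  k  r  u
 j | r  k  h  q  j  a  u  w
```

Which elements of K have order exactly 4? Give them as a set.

Identity is r. Compute the order of each non-identity element by repeated multiplication:
  u: u → w → j → r  (order 4)
  a: a → w → h → r  (order 4)
  k: k → w → q → r  (order 4)
  h: h → w → a → r  (order 4)
  q: q → w → k → r  (order 4)
  w: w → r  (order 2)
  j: j → w → u → r  (order 4)
Elements of order 4: {a, h, j, k, q, u}.

{a, h, j, k, q, u}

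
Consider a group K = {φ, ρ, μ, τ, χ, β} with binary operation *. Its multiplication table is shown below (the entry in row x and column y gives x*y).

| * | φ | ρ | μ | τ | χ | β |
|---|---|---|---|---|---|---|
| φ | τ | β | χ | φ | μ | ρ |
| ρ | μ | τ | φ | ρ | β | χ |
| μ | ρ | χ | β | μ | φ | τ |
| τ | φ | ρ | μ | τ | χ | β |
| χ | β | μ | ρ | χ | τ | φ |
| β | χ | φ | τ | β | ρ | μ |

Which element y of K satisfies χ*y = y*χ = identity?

χ

First locate the identity: row τ matches the header, so τ is the identity.
Scan row χ for τ: χ*χ = τ. Hence χ^(-1) = χ.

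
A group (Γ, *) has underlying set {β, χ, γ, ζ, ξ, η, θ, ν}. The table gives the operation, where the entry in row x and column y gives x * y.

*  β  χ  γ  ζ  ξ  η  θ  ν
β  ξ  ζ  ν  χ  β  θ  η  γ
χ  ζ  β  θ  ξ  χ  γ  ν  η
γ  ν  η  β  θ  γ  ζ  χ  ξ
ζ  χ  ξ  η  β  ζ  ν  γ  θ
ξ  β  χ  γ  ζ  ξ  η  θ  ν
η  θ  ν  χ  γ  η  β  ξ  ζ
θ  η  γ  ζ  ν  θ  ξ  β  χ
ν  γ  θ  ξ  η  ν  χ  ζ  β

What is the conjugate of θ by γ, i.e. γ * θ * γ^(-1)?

η

The identity is ξ. In row γ, the entry ξ sits in column ν, so γ^(-1) = ν.
γ * θ = χ
χ * ν = η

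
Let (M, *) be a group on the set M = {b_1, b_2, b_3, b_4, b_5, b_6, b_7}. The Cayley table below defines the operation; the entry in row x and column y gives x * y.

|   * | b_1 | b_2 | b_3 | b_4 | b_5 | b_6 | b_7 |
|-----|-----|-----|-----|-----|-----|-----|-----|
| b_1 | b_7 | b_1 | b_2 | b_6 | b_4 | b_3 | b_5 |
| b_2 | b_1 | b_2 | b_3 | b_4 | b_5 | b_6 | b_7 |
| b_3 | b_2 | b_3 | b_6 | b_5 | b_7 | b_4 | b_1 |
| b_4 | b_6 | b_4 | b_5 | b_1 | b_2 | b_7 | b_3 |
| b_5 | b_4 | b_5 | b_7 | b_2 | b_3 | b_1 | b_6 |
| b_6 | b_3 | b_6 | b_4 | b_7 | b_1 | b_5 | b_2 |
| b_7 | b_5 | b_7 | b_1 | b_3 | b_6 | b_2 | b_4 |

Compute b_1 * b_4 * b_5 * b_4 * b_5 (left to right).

b_1

b_1 * b_4 = b_6
b_6 * b_5 = b_1
b_1 * b_4 = b_6
b_6 * b_5 = b_1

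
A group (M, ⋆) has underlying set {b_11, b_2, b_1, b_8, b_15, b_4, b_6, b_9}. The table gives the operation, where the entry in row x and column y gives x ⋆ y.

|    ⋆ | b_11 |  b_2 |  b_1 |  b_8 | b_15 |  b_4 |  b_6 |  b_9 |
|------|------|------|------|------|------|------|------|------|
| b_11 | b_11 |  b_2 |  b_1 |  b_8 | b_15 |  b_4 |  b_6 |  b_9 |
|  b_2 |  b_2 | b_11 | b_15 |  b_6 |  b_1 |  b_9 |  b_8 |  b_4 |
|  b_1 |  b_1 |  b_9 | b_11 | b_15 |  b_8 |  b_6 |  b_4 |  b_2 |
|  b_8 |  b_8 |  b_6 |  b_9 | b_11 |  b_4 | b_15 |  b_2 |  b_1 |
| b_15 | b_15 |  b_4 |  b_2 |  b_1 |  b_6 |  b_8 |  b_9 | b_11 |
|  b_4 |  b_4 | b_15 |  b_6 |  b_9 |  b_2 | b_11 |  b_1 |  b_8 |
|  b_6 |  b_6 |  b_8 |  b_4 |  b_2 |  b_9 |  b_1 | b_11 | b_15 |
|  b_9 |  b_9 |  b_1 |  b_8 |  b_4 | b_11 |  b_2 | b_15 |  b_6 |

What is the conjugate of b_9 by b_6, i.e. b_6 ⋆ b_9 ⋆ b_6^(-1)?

b_9

The identity is b_11. In row b_6, the entry b_11 sits in column b_6, so b_6^(-1) = b_6.
b_6 ⋆ b_9 = b_15
b_15 ⋆ b_6 = b_9
(Structurally, M here is isomorphic to the dihedral group D_4.)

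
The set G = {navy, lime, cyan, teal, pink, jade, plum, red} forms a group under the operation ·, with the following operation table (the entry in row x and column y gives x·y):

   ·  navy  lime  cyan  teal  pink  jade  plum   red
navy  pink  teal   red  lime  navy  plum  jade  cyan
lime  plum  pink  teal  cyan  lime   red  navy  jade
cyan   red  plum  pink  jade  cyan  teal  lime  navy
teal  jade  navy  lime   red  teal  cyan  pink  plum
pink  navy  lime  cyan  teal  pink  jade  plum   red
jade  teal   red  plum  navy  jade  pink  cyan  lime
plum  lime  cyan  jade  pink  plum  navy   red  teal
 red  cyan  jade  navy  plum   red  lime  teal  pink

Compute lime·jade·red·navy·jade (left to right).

plum

lime·jade = red
red·red = pink
pink·navy = navy
navy·jade = plum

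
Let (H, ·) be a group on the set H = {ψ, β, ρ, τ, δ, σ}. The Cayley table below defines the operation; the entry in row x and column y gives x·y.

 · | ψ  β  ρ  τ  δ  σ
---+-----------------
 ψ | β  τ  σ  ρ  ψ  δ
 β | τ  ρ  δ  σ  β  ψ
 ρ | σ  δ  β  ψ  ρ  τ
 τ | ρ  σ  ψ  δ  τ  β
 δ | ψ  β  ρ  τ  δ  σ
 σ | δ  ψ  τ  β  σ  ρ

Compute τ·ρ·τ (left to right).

ρ

τ·ρ = ψ
ψ·τ = ρ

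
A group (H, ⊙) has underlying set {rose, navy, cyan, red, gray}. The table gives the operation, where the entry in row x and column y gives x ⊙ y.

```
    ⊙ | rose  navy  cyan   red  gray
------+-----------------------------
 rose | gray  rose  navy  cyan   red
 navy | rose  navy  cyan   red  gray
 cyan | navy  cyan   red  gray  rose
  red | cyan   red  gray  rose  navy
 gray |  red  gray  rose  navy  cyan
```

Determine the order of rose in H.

5

The identity element is navy (its row matches the header).
rose^1 = rose
rose^2 = rose ⊙ rose = gray
rose^3 = gray ⊙ rose = red
rose^4 = red ⊙ rose = cyan
rose^5 = cyan ⊙ rose = navy
The first power of rose equal to the identity is rose^5, so ord(rose) = 5.
(Structurally, H here is isomorphic to the cyclic group Z_5.)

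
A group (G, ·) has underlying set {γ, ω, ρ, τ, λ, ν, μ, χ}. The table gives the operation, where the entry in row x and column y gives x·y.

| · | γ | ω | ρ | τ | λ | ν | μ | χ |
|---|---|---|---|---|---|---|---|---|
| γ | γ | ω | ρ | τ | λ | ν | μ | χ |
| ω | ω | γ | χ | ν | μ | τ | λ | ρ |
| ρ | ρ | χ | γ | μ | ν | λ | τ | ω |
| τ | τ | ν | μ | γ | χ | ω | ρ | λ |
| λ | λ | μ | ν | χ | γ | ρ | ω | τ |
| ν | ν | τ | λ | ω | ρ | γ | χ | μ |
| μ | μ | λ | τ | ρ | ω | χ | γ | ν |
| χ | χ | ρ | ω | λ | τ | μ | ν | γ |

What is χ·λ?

Read row χ, column λ: χ·λ = τ.

τ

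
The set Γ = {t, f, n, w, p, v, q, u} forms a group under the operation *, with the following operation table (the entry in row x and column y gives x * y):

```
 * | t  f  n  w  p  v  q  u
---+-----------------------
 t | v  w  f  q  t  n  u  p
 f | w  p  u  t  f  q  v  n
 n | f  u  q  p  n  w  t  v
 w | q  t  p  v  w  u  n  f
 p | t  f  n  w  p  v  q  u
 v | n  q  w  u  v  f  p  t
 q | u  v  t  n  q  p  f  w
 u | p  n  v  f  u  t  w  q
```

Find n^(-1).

First locate the identity: row p matches the header, so p is the identity.
Scan row n for p: n * w = p. Hence n^(-1) = w.

w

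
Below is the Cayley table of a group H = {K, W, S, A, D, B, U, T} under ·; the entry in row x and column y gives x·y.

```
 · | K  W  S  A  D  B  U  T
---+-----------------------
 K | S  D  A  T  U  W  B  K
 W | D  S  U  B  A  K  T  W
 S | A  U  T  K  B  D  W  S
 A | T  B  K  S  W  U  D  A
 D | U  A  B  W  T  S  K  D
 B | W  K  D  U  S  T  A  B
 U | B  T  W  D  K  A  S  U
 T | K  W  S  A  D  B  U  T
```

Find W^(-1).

U

First locate the identity: row T matches the header, so T is the identity.
Scan row W for T: W·U = T. Hence W^(-1) = U.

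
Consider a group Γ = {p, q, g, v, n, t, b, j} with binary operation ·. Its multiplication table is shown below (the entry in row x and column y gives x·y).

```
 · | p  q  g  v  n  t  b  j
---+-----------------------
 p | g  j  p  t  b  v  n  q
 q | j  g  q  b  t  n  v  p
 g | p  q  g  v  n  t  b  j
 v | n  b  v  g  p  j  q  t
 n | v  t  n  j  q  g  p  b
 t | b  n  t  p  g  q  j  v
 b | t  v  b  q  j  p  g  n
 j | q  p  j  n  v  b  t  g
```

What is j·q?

p

Read row j, column q: j·q = p.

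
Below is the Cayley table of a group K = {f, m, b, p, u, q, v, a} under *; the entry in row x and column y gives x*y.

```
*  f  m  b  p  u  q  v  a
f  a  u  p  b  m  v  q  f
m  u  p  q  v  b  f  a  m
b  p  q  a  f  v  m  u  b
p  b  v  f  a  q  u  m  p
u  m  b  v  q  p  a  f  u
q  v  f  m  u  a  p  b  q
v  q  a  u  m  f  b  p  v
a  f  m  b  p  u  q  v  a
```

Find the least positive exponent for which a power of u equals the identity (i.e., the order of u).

The identity element is a (its row matches the header).
u^1 = u
u^2 = u*u = p
u^3 = p*u = q
u^4 = q*u = a
The first power of u equal to the identity is u^4, so ord(u) = 4.
(Structurally, K here is isomorphic to Z_2 x Z_4.)

4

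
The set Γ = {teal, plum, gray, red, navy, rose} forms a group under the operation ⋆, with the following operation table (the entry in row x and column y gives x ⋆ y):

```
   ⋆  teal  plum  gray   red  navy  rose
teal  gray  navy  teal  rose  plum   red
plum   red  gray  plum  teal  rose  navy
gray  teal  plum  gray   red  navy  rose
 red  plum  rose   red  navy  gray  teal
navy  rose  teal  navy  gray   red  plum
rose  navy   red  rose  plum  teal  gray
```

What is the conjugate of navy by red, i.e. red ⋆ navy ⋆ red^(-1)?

navy

The identity is gray. In row red, the entry gray sits in column navy, so red^(-1) = navy.
red ⋆ navy = gray
gray ⋆ navy = navy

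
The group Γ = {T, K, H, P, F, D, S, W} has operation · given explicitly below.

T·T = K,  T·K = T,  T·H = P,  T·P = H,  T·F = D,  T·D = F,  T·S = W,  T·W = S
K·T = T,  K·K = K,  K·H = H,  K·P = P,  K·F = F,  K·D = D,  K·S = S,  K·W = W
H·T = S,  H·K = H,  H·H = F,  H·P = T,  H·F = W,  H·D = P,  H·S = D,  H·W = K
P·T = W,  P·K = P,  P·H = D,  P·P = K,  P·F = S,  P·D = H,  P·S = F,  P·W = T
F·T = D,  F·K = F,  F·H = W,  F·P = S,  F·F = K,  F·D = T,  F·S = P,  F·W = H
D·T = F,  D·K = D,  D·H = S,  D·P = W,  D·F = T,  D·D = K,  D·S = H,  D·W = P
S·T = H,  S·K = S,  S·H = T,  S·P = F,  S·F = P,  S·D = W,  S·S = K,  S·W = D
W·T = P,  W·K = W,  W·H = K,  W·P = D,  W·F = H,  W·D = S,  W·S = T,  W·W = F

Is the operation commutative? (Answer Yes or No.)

H·S = D but S·H = T.
Since H and S do not commute, Γ is not abelian.

No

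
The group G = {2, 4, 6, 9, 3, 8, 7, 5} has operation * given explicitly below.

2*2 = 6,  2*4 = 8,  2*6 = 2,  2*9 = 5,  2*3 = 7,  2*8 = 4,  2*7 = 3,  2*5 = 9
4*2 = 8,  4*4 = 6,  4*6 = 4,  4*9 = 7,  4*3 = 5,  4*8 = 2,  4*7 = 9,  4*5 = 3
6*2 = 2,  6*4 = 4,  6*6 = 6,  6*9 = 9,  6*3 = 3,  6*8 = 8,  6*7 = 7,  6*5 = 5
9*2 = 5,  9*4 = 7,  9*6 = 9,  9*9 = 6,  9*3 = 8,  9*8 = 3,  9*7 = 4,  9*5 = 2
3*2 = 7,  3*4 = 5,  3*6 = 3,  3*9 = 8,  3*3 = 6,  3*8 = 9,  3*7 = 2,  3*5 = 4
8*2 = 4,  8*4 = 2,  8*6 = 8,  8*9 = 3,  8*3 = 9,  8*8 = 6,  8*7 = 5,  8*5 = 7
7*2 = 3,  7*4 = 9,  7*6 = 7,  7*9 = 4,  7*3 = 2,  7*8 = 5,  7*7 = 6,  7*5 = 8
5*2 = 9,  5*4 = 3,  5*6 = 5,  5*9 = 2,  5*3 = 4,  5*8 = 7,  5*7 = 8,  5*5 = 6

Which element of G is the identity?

The identity e satisfies e * x = x for all x, so its row in the table reproduces the column headers.
Row 6 reads: 2, 4, 6, 9, 3, 8, 7, 5 — exactly the header order. So 6 is the identity.

6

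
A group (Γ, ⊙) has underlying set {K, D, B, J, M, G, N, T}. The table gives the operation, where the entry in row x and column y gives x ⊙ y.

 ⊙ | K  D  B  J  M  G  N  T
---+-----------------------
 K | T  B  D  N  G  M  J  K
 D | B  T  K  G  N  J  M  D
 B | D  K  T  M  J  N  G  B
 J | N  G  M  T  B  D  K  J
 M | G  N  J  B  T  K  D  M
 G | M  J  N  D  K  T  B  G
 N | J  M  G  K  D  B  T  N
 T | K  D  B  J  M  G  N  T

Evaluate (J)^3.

J

J^1 = J
J^2 = J ⊙ J = T
J^3 = T ⊙ J = J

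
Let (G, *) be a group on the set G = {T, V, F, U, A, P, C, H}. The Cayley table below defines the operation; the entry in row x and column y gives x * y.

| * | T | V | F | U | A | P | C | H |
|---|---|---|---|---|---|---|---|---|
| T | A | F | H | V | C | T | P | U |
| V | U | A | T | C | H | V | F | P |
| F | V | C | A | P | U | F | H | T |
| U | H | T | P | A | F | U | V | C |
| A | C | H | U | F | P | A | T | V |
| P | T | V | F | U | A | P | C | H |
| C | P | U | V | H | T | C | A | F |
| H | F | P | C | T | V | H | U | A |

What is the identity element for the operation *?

The identity e satisfies e * x = x for all x, so its row in the table reproduces the column headers.
Row P reads: T, V, F, U, A, P, C, H — exactly the header order. So P is the identity.
(Structurally, G here is isomorphic to the quaternion group Q_8.)

P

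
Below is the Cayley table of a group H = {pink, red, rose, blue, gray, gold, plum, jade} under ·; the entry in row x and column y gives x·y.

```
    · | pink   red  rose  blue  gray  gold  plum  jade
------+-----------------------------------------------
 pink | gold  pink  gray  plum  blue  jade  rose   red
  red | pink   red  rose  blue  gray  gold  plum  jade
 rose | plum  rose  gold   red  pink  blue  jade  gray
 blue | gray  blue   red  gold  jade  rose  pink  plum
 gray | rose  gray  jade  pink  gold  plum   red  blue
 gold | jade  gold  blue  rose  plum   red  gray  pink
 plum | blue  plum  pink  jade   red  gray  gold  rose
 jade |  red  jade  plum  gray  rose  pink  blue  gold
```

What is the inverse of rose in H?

blue

First locate the identity: row red matches the header, so red is the identity.
Scan row rose for red: rose·blue = red. Hence rose^(-1) = blue.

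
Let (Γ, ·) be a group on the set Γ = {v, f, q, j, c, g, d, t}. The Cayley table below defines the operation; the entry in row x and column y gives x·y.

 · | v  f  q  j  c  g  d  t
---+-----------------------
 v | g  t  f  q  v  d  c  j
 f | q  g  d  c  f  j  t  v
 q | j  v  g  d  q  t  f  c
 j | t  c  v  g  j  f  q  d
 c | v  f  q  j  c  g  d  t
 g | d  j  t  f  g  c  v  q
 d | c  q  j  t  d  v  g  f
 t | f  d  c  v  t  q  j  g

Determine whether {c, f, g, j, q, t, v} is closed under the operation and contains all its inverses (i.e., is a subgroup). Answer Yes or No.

No

g·v = d, which is not in {c, f, g, j, q, t, v}.
The subset is not closed under ·, so it is not a subgroup.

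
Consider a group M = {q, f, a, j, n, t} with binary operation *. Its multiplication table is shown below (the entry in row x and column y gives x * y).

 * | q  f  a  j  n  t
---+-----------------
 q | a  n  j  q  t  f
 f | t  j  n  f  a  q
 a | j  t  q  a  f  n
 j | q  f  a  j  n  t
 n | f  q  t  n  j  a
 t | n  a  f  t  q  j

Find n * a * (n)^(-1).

q

The identity is j. In row n, the entry j sits in column n, so n^(-1) = n.
n * a = t
t * n = q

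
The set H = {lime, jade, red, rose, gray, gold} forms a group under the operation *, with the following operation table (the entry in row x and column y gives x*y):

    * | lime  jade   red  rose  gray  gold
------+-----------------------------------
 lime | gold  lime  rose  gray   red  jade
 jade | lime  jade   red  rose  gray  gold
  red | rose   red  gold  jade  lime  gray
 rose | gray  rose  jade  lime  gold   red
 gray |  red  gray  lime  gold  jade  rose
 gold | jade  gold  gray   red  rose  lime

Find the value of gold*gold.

Read row gold, column gold: gold*gold = lime.

lime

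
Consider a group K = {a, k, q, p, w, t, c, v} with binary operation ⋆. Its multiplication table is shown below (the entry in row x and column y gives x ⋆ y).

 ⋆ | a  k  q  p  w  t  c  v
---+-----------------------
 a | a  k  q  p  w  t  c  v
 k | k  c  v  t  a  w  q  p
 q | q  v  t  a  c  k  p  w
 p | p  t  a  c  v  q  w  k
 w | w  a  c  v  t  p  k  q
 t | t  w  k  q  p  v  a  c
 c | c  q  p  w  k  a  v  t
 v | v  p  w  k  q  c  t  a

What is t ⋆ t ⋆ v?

a

t ⋆ t = v
v ⋆ v = a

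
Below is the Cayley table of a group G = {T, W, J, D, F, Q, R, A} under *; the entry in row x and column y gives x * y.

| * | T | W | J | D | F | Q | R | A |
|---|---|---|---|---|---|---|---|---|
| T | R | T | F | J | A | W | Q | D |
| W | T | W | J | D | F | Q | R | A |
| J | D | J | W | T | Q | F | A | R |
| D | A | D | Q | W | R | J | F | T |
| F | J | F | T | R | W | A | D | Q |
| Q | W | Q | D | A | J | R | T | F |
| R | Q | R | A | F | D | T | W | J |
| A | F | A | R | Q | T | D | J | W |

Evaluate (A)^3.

A

A^1 = A
A^2 = A * A = W
A^3 = W * A = A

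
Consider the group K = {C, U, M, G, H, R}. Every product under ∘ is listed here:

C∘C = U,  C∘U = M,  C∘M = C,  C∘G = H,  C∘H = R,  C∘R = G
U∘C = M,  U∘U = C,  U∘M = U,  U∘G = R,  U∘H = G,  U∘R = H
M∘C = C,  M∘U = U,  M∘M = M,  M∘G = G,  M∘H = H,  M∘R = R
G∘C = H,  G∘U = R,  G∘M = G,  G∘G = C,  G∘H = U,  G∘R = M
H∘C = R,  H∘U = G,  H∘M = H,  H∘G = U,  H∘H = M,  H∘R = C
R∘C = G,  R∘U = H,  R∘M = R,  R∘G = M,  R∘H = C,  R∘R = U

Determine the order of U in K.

3

The identity element is M (its row matches the header).
U^1 = U
U^2 = U ∘ U = C
U^3 = C ∘ U = M
The first power of U equal to the identity is U^3, so ord(U) = 3.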